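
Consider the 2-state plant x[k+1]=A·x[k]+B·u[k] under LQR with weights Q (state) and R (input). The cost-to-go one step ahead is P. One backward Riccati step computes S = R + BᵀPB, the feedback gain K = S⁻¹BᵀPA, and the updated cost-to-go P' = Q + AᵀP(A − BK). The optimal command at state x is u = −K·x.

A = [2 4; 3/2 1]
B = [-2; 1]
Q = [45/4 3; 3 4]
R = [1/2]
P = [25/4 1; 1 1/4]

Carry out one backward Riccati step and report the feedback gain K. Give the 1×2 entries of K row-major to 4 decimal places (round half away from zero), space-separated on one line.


BᵀP = [-11.5000 -1.7500]
S = R + BᵀPB = [1/2] + [21.2500] = [21.7500]
BᵀPA = [-25.6250 -47.7500]
K = S⁻¹·BᵀPA = [-1.1782 -2.1954]
A−BK = [-0.3563 -0.3908; 2.6782 3.1954]
AᵀP(A−BK) = [1.3721 2.1178; 2.1178 3.4195]
P' = Q + AᵀP(A−BK) = [12.6221 5.1178; 5.1178 7.4195]
tr(P') = 20.0417

-1.1782 -2.1954


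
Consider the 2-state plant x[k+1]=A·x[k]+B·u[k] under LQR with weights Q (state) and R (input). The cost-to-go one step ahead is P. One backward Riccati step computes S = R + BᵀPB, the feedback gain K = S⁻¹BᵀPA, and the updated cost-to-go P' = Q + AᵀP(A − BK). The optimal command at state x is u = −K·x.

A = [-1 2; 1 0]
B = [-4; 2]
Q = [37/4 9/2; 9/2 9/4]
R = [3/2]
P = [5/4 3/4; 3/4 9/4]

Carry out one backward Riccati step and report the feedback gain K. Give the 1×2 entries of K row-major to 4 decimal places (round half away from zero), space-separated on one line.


BᵀP = [-3.5000 1.5000]
S = R + BᵀPB = [3/2] + [17.0000] = [18.5000]
BᵀPA = [5.0000 -7.0000]
K = S⁻¹·BᵀPA = [0.2703 -0.3784]
A−BK = [0.0811 0.4865; 0.4595 0.7568]
AᵀP(A−BK) = [0.6486 0.8919; 0.8919 2.3514]
P' = Q + AᵀP(A−BK) = [9.8986 5.3919; 5.3919 4.6014]
tr(P') = 14.5000

0.2703 -0.3784


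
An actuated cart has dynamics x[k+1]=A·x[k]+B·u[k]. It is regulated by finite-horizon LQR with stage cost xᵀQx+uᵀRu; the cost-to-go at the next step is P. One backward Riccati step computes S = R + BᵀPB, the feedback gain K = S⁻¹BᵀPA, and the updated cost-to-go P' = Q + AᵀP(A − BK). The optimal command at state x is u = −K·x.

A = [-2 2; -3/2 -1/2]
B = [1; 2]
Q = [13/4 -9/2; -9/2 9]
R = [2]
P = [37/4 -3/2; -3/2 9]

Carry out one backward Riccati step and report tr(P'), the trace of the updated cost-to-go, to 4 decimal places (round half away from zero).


68.6742

BᵀP = [6.2500 16.5000]
S = R + BᵀPB = [2] + [39.2500] = [41.2500]
BᵀPA = [-37.2500 4.2500]
K = S⁻¹·BᵀPA = [-0.9030 0.1030]
A−BK = [-1.0970 1.8970; 0.3061 -0.7061]
AᵀP(A−BK) = [14.6121 -23.4121; -23.4121 41.8121]
P' = Q + AᵀP(A−BK) = [17.8621 -27.9121; -27.9121 50.8121]
tr(P') = 68.6742


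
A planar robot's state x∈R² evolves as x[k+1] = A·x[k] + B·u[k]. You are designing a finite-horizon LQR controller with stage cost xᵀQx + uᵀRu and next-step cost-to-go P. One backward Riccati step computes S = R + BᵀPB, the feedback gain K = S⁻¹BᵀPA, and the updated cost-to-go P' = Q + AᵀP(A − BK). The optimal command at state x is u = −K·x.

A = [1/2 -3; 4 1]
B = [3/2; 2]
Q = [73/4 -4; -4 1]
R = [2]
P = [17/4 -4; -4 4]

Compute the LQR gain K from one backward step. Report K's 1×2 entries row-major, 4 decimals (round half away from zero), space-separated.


2.0175 1.9298

BᵀP = [-1.6250 2.0000]
S = R + BᵀPB = [2] + [1.5625] = [3.5625]
BᵀPA = [7.1875 6.8750]
K = S⁻¹·BᵀPA = [2.0175 1.9298]
A−BK = [-2.5263 -5.8947; -0.0351 -2.8596]
AᵀP(A−BK) = [34.5614 41.7544; 41.7544 52.9825]
P' = Q + AᵀP(A−BK) = [52.8114 37.7544; 37.7544 53.9825]
tr(P') = 106.7939


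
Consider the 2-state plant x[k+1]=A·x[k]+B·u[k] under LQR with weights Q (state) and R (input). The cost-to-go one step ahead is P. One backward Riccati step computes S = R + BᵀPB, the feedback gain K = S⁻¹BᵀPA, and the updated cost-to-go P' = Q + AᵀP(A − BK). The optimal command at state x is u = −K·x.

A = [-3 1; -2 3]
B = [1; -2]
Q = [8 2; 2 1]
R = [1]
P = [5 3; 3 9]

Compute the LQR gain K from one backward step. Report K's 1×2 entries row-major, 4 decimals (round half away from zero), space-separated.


BᵀP = [-1.0000 -15.0000]
S = R + BᵀPB = [1] + [29.0000] = [30.0000]
BᵀPA = [33.0000 -46.0000]
K = S⁻¹·BᵀPA = [1.1000 -1.5333]
A−BK = [-4.1000 2.5333; 0.2000 -0.0667]
AᵀP(A−BK) = [80.7000 -51.4000; -51.4000 33.4667]
P' = Q + AᵀP(A−BK) = [88.7000 -49.4000; -49.4000 34.4667]
tr(P') = 123.1667

1.1000 -1.5333


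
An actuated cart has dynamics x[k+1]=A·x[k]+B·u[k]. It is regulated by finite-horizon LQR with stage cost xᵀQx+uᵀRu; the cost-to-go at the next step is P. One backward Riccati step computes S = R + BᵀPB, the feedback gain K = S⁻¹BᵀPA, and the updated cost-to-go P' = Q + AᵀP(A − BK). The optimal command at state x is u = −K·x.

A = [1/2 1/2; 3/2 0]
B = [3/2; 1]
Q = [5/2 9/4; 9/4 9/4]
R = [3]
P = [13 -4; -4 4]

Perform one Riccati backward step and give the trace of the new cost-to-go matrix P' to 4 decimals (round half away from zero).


BᵀP = [15.5000 -2.0000]
S = R + BᵀPB = [3] + [21.2500] = [24.2500]
BᵀPA = [4.7500 7.7500]
K = S⁻¹·BᵀPA = [0.1959 0.3196]
A−BK = [0.2062 0.0206; 1.3041 -0.3196]
AᵀP(A−BK) = [5.3196 -1.2680; -1.2680 0.7732]
P' = Q + AᵀP(A−BK) = [7.8196 0.9820; 0.9820 3.0232]
tr(P') = 10.8428

10.8428


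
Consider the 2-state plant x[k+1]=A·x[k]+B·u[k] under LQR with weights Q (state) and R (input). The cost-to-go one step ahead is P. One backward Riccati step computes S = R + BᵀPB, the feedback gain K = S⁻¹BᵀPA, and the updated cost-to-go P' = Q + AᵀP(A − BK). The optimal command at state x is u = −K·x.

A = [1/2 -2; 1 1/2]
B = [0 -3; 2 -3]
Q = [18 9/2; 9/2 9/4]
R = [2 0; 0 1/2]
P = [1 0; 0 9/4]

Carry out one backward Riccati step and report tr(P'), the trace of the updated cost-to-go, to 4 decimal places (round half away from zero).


BᵀP = [0.0000 4.5000; -3.0000 -6.7500]
S = R + BᵀPB = [2 0; 0 1/2] + [9.0000 -13.5000; -13.5000 29.2500] = [11.0000 -13.5000; -13.5000 29.7500]
BᵀPA = [4.5000 2.2500; -8.2500 2.6250]
K = S⁻¹·BᵀPA = [0.1552 0.7060; -0.2069 0.4086]
A−BK = [-0.1207 -0.7741; 0.0690 0.3138]
AᵀP(A−BK) = [0.0948 0.3190; 0.3190 1.9013]
P' = Q + AᵀP(A−BK) = [18.0948 4.8190; 4.8190 4.1513]
tr(P') = 22.2461

22.2461


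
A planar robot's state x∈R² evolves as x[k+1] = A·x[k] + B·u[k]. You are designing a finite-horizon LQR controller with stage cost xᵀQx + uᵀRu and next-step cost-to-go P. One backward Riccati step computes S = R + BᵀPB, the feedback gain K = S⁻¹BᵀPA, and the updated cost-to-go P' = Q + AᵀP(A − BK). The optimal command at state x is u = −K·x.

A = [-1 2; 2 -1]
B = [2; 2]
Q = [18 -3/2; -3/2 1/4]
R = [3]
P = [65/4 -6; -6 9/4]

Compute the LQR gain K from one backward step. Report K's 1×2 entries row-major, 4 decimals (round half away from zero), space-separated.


BᵀP = [20.5000 -7.5000]
S = R + BᵀPB = [3] + [26.0000] = [29.0000]
BᵀPA = [-35.5000 48.5000]
K = S⁻¹·BᵀPA = [-1.2241 1.6724]
A−BK = [1.4483 -1.3448; 4.4483 -4.3448]
AᵀP(A−BK) = [5.7931 -7.6293; -7.6293 10.1379]
P' = Q + AᵀP(A−BK) = [23.7931 -9.1293; -9.1293 10.3879]
tr(P') = 34.1810

-1.2241 1.6724


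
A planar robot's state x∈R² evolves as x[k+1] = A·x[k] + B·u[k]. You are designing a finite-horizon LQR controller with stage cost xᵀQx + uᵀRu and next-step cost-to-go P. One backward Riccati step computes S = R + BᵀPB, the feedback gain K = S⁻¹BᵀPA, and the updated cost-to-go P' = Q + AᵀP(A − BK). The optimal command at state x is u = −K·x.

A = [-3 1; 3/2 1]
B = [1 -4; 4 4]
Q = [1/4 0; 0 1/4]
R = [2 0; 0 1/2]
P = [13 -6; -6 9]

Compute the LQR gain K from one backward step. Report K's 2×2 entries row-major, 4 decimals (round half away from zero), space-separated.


-0.2886 0.3866 0.6709 -0.1458

BᵀP = [-11.0000 30.0000; -76.0000 60.0000]
S = R + BᵀPB = [2 0; 0 1/2] + [109.0000 164.0000; 164.0000 544.0000] = [111.0000 164.0000; 164.0000 544.5000]
BᵀPA = [78.0000 19.0000; 318.0000 -16.0000]
K = S⁻¹·BᵀPA = [-0.2886 0.3866; 0.6709 -0.1458]
A−BK = [-0.0276 0.0300; -0.0294 0.0368]
AᵀP(A−BK) = [0.3996 -0.2812; -0.2812 0.3203]
P' = Q + AᵀP(A−BK) = [0.6496 -0.2812; -0.2812 0.5703]
tr(P') = 1.2199


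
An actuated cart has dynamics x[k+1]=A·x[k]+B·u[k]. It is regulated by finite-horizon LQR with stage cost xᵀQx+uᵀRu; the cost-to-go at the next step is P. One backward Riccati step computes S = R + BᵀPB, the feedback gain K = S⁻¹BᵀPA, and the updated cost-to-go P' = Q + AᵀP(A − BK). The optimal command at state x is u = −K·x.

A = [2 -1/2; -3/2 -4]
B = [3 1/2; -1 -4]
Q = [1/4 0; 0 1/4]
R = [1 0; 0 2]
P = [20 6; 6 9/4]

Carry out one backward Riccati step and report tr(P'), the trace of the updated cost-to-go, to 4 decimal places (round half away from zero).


BᵀP = [54.0000 15.7500; -14.0000 -6.0000]
S = R + BᵀPB = [1 0; 0 2] + [146.2500 -36.0000; -36.0000 17.0000] = [147.2500 -36.0000; -36.0000 19.0000]
BᵀPA = [84.3750 -90.0000; -19.0000 31.0000]
K = S⁻¹·BᵀPA = [0.6120 -0.3955; 0.1596 0.8821]
A−BK = [0.0841 0.2455; -0.2494 -0.8670]
AᵀP(A−BK) = [0.4553 0.1342; 0.1342 2.0553]
P' = Q + AᵀP(A−BK) = [0.7053 0.1342; 0.1342 2.3053]
tr(P') = 3.0105

3.0105


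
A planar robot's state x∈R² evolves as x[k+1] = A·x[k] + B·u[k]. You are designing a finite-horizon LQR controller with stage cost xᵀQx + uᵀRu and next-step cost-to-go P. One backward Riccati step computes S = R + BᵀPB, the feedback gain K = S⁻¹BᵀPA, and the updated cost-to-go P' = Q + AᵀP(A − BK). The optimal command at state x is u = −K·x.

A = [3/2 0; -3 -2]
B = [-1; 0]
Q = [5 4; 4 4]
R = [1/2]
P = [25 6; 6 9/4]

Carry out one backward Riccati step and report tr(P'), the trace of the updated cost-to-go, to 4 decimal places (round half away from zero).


19.9412

BᵀP = [-25.0000 -6.0000]
S = R + BᵀPB = [1/2] + [25.0000] = [25.5000]
BᵀPA = [-19.5000 12.0000]
K = S⁻¹·BᵀPA = [-0.7647 0.4706]
A−BK = [0.7353 0.4706; -3.0000 -2.0000]
AᵀP(A−BK) = [7.5882 4.6765; 4.6765 3.3529]
P' = Q + AᵀP(A−BK) = [12.5882 8.6765; 8.6765 7.3529]
tr(P') = 19.9412


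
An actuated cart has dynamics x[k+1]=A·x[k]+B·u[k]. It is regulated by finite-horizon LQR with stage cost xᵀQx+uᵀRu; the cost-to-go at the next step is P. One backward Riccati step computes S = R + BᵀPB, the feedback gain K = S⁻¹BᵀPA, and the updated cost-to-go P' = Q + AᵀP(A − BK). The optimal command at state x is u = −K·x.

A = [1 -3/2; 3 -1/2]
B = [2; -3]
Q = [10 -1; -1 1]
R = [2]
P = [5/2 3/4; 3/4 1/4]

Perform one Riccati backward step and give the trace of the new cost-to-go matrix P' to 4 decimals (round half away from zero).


18.4435

BᵀP = [2.7500 0.7500]
S = R + BᵀPB = [2] + [3.2500] = [5.2500]
BᵀPA = [5.0000 -4.5000]
K = S⁻¹·BᵀPA = [0.9524 -0.8571]
A−BK = [-0.9048 0.2143; 5.8571 -3.0714]
AᵀP(A−BK) = [4.4881 -3.5893; -3.5893 2.9554]
P' = Q + AᵀP(A−BK) = [14.4881 -4.5893; -4.5893 3.9554]
tr(P') = 18.4435


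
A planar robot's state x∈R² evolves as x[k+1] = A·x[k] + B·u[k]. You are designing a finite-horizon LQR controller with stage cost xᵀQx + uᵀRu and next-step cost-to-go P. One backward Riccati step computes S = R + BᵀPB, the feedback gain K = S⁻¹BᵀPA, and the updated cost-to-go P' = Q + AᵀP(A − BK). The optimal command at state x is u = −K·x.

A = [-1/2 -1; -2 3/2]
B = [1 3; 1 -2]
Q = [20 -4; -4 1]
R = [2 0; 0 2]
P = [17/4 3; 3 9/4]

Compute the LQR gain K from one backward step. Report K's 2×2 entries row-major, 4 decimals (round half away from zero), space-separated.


-0.7312 0.1263 -0.3132 -0.1072

BᵀP = [7.2500 5.2500; 6.7500 4.5000]
S = R + BᵀPB = [2 0; 0 2] + [12.5000 11.2500; 11.2500 11.2500] = [14.5000 11.2500; 11.2500 13.2500]
BᵀPA = [-14.1250 0.6250; -12.3750 0.0000]
K = S⁻¹·BᵀPA = [-0.7312 0.1263; -0.3132 -0.1072]
A−BK = [1.1706 -0.8046; -1.8951 1.1592]
AᵀP(A−BK) = [1.8594 -0.4180; -0.4180 0.2336]
P' = Q + AᵀP(A−BK) = [21.8594 -4.4180; -4.4180 1.2336]
tr(P') = 23.0929


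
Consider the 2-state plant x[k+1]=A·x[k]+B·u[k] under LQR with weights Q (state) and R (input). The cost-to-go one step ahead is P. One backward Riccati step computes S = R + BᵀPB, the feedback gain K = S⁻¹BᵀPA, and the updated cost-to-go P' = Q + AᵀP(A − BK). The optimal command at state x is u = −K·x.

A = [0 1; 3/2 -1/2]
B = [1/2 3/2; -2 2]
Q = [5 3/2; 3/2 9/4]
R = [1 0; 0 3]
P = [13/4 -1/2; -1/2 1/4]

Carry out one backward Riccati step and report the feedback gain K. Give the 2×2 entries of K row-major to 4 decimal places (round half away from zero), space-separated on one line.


-0.3277 0.5898 0.0510 0.3083

BᵀP = [2.6250 -0.7500; 3.8750 -0.2500]
S = R + BᵀPB = [1 0; 0 3] + [2.8125 2.4375; 2.4375 5.3125] = [3.8125 2.4375; 2.4375 8.3125]
BᵀPA = [-1.1250 3.0000; -0.3750 4.0000]
K = S⁻¹·BᵀPA = [-0.3277 0.5898; 0.0510 0.3083]
A−BK = [0.0874 0.2427; 0.7427 0.0631]
AᵀP(A−BK) = [0.2130 -0.1584; -0.1584 0.8101]
P' = Q + AᵀP(A−BK) = [5.2130 1.3416; 1.3416 3.0601]
tr(P') = 8.2731


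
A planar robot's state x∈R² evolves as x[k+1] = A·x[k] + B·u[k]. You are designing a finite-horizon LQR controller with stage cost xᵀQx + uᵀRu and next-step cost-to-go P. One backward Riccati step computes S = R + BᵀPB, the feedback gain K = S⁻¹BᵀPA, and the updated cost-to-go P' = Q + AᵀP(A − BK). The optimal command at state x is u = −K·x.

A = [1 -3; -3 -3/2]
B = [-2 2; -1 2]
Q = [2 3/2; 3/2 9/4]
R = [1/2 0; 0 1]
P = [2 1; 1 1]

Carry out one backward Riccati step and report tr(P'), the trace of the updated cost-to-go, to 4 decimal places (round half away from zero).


BᵀP = [-5.0000 -3.0000; 6.0000 4.0000]
S = R + BᵀPB = [1/2 0; 0 1] + [13.0000 -16.0000; -16.0000 20.0000] = [13.5000 -16.0000; -16.0000 21.0000]
BᵀPA = [4.0000 19.5000; -6.0000 -24.0000]
K = S⁻¹·BᵀPA = [-0.4364 0.9273; -0.6182 -0.4364]
A−BK = [1.3636 -0.2727; -2.2000 0.3000]
AᵀP(A−BK) = [3.0364 -0.3273; -0.3273 0.6955]
P' = Q + AᵀP(A−BK) = [5.0364 1.1727; 1.1727 2.9455]
tr(P') = 7.9818

7.9818


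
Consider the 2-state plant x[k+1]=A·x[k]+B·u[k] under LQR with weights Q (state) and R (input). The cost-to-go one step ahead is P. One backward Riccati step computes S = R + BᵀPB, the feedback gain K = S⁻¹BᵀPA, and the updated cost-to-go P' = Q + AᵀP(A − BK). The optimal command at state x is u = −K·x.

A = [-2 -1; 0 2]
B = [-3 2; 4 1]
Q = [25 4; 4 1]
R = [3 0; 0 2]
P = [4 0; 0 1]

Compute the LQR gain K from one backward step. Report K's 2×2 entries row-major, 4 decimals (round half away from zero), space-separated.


0.2109 0.4031 -0.6202 0.1085

BᵀP = [-12.0000 4.0000; 8.0000 1.0000]
S = R + BᵀPB = [3 0; 0 2] + [52.0000 -20.0000; -20.0000 17.0000] = [55.0000 -20.0000; -20.0000 19.0000]
BᵀPA = [24.0000 20.0000; -16.0000 -6.0000]
K = S⁻¹·BᵀPA = [0.2109 0.4031; -0.6202 0.1085]
A−BK = [-0.1271 -0.0078; -0.2233 0.2791]
AᵀP(A−BK) = [1.0171 0.0620; 0.0620 0.5891]
P' = Q + AᵀP(A−BK) = [26.0171 4.0620; 4.0620 1.5891]
tr(P') = 27.6062


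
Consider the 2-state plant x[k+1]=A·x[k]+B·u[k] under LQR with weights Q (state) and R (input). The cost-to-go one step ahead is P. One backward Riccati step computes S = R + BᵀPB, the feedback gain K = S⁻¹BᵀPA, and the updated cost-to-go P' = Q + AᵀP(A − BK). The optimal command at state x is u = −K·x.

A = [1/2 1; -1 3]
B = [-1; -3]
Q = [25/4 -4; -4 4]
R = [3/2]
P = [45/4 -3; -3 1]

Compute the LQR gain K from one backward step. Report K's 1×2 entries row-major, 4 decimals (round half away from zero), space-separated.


BᵀP = [-2.2500 0.0000]
S = R + BᵀPB = [3/2] + [2.2500] = [3.7500]
BᵀPA = [-1.1250 -2.2500]
K = S⁻¹·BᵀPA = [-0.3000 -0.6000]
A−BK = [0.2000 0.4000; -1.9000 1.2000]
AᵀP(A−BK) = [6.4750 0.4500; 0.4500 0.9000]
P' = Q + AᵀP(A−BK) = [12.7250 -3.5500; -3.5500 4.9000]
tr(P') = 17.6250

-0.3000 -0.6000


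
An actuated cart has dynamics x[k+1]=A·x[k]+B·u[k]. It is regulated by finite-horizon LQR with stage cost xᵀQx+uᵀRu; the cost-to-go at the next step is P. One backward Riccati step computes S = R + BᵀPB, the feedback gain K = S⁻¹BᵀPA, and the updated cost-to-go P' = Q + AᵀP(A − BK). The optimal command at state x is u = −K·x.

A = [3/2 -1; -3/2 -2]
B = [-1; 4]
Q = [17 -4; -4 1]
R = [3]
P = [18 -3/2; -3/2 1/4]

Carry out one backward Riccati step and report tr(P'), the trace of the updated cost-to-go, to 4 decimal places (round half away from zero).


BᵀP = [-24.0000 2.5000]
S = R + BᵀPB = [3] + [34.0000] = [37.0000]
BᵀPA = [-39.7500 19.0000]
K = S⁻¹·BᵀPA = [-1.0743 0.5135]
A−BK = [0.4257 -0.4865; 2.7973 -4.0541]
AᵀP(A−BK) = [5.1081 -3.5878; -3.5878 3.2432]
P' = Q + AᵀP(A−BK) = [22.1081 -7.5878; -7.5878 4.2432]
tr(P') = 26.3514

26.3514


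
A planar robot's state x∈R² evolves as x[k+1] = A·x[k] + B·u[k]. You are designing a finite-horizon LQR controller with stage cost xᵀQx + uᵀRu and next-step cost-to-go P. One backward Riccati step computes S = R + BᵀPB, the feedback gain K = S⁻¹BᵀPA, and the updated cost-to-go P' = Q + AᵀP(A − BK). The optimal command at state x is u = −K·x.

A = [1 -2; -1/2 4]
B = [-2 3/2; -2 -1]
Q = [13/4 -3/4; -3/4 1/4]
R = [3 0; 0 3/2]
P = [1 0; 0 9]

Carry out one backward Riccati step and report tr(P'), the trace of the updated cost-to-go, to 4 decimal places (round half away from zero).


13.3370

BᵀP = [-2.0000 -18.0000; 1.5000 -9.0000]
S = R + BᵀPB = [3 0; 0 3/2] + [40.0000 15.0000; 15.0000 11.2500] = [43.0000 15.0000; 15.0000 12.7500]
BᵀPA = [7.0000 -68.0000; 6.0000 -39.0000]
K = S⁻¹·BᵀPA = [-0.0023 -0.8724; 0.4733 -2.0325]
A−BK = [0.2854 -0.6961; -0.0313 0.2227]
AᵀP(A−BK) = [0.4263 -1.6984; -1.6984 9.4107]
P' = Q + AᵀP(A−BK) = [3.6763 -2.4484; -2.4484 9.6607]
tr(P') = 13.3370


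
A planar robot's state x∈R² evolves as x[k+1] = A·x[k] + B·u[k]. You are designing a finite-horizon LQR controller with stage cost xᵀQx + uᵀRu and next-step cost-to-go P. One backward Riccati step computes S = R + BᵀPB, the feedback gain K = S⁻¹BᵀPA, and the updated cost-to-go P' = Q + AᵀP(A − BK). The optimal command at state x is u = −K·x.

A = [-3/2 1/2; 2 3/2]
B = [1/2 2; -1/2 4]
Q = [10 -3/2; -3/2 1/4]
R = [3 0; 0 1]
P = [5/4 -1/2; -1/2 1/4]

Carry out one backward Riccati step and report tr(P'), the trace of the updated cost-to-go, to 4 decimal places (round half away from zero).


15.7897

BᵀP = [0.8750 -0.3750; 0.5000 0.0000]
S = R + BᵀPB = [3 0; 0 1] + [0.6250 0.2500; 0.2500 1.0000] = [3.6250 0.2500; 0.2500 2.0000]
BᵀPA = [-2.0625 -0.1250; -0.7500 0.2500]
K = S⁻¹·BᵀPA = [-0.5478 -0.0435; -0.3065 0.1304]
A−BK = [-0.6130 0.2609; 2.9522 0.9565]
AᵀP(A−BK) = [5.4527 0.4457; 0.4457 0.0870]
P' = Q + AᵀP(A−BK) = [15.4527 -1.0543; -1.0543 0.3370]
tr(P') = 15.7897


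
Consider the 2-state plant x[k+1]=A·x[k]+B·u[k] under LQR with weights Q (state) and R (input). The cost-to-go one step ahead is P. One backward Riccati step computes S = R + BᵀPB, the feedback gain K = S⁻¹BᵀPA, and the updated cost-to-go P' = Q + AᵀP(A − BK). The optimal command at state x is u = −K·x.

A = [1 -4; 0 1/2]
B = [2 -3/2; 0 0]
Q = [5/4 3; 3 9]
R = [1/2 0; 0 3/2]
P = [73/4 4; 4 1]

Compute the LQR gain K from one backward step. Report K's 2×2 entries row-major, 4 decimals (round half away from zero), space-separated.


BᵀP = [36.5000 8.0000; -27.3750 -6.0000]
S = R + BᵀPB = [1/2 0; 0 3/2] + [73.0000 -54.7500; -54.7500 41.0625] = [73.5000 -54.7500; -54.7500 42.5625]
BᵀPA = [36.5000 -142.0000; -27.3750 106.5000]
K = S⁻¹·BᵀPA = [0.4186 -1.6287; -0.1047 0.4072]
A−BK = [0.0057 -0.1319; 0.0000 0.5000]
AᵀP(A−BK) = [0.1047 -0.4072; -0.4072 1.6149]
P' = Q + AᵀP(A−BK) = [1.3547 2.5928; 2.5928 10.6149]
tr(P') = 11.9695

0.4186 -1.6287 -0.1047 0.4072


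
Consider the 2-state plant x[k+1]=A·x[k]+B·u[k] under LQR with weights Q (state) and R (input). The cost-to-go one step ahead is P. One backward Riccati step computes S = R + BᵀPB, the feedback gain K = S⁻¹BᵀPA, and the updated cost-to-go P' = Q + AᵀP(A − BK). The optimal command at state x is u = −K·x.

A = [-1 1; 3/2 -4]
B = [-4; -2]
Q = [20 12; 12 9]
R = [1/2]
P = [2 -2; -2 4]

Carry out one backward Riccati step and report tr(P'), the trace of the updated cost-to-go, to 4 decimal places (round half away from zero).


BᵀP = [-4.0000 0.0000]
S = R + BᵀPB = [1/2] + [16.0000] = [16.5000]
BᵀPA = [4.0000 -4.0000]
K = S⁻¹·BᵀPA = [0.2424 -0.2424]
A−BK = [-0.0303 0.0303; 1.9848 -4.4848]
AᵀP(A−BK) = [16.0303 -36.0303; -36.0303 81.0303]
P' = Q + AᵀP(A−BK) = [36.0303 -24.0303; -24.0303 90.0303]
tr(P') = 126.0606

126.0606


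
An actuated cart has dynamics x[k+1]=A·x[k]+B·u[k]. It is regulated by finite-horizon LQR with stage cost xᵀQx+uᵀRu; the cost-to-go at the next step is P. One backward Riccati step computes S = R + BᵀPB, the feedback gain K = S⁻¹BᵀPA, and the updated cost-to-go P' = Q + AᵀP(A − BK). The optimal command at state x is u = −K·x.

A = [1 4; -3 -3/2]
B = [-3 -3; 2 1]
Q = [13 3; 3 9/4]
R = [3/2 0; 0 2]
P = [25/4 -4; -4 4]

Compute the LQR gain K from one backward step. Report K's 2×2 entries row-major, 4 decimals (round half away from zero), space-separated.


BᵀP = [-26.7500 20.0000; -22.7500 16.0000]
S = R + BᵀPB = [3/2 0; 0 2] + [120.2500 100.2500; 100.2500 84.2500] = [121.7500 100.2500; 100.2500 86.2500]
BᵀPA = [-86.7500 -137.0000; -70.7500 -115.0000]
K = S⁻¹·BᵀPA = [-0.8639 -0.6376; 0.1838 -0.5922]
A−BK = [-1.0402 0.3105; -1.4561 0.3675]
AᵀP(A−BK) = [4.3133 -0.2129; -0.2129 1.5412]
P' = Q + AᵀP(A−BK) = [17.3133 2.7871; 2.7871 3.7912]
tr(P') = 21.1044

-0.8639 -0.6376 0.1838 -0.5922


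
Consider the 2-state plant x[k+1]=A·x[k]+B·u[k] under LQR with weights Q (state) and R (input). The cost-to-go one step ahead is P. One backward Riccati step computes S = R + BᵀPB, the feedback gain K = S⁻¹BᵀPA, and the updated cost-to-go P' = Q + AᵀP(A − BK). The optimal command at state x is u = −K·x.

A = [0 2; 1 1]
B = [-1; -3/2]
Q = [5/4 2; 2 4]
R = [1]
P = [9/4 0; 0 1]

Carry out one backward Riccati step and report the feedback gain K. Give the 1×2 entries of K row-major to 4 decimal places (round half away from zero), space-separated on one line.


BᵀP = [-2.2500 -1.5000]
S = R + BᵀPB = [1] + [4.5000] = [5.5000]
BᵀPA = [-1.5000 -6.0000]
K = S⁻¹·BᵀPA = [-0.2727 -1.0909]
A−BK = [-0.2727 0.9091; 0.5909 -0.6364]
AᵀP(A−BK) = [0.5909 -0.6364; -0.6364 3.4545]
P' = Q + AᵀP(A−BK) = [1.8409 1.3636; 1.3636 7.4545]
tr(P') = 9.2955

-0.2727 -1.0909


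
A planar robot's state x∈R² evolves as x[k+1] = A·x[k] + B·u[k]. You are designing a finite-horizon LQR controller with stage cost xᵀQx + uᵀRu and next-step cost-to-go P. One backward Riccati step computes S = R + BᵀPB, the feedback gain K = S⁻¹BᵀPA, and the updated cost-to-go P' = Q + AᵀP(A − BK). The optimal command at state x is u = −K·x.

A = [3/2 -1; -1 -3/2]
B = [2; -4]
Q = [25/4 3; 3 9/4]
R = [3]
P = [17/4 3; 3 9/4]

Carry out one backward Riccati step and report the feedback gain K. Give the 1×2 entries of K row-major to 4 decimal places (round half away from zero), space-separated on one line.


BᵀP = [-3.5000 -3.0000]
S = R + BᵀPB = [3] + [5.0000] = [8.0000]
BᵀPA = [-2.2500 8.0000]
K = S⁻¹·BᵀPA = [-0.2813 1.0000]
A−BK = [2.0625 -3.0000; -2.1250 2.5000]
AᵀP(A−BK) = [2.1797 -4.5000; -4.5000 10.3125]
P' = Q + AᵀP(A−BK) = [8.4297 -1.5000; -1.5000 12.5625]
tr(P') = 20.9922

-0.2813 1.0000


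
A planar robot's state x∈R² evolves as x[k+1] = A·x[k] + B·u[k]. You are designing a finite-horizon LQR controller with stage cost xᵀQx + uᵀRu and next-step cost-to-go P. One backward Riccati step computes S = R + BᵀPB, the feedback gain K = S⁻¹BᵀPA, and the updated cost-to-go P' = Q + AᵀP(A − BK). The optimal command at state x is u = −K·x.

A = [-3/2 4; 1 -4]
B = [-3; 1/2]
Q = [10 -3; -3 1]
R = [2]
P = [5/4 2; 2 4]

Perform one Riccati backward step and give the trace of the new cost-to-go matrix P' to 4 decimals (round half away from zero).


BᵀP = [-2.7500 -4.0000]
S = R + BᵀPB = [2] + [6.2500] = [8.2500]
BᵀPA = [0.1250 5.0000]
K = S⁻¹·BᵀPA = [0.0152 0.6061]
A−BK = [-1.4545 5.8182; 0.9924 -4.3030]
AᵀP(A−BK) = [0.8106 -3.5758; -3.5758 16.9697]
P' = Q + AᵀP(A−BK) = [10.8106 -6.5758; -6.5758 17.9697]
tr(P') = 28.7803

28.7803


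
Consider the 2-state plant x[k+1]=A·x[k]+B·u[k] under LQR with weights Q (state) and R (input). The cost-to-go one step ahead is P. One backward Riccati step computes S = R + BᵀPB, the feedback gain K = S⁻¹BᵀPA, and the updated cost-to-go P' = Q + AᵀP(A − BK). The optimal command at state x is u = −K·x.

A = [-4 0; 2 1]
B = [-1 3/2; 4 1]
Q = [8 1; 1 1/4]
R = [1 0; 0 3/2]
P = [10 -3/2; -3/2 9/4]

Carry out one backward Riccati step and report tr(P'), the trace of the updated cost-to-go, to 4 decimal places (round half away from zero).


BᵀP = [-16.0000 10.5000; 13.5000 0.0000]
S = R + BᵀPB = [1 0; 0 3/2] + [58.0000 -13.5000; -13.5000 20.2500] = [59.0000 -13.5000; -13.5000 21.7500]
BᵀPA = [85.0000 10.5000; -54.0000 0.0000]
K = S⁻¹·BᵀPA = [1.0170 0.2074; -1.8515 0.1287]
A−BK = [-0.2057 0.0143; -0.2166 0.0416]
AᵀP(A−BK) = [6.5715 -0.1788; -0.1788 0.0720]
P' = Q + AᵀP(A−BK) = [14.5715 0.8212; 0.8212 0.3220]
tr(P') = 14.8936

14.8936


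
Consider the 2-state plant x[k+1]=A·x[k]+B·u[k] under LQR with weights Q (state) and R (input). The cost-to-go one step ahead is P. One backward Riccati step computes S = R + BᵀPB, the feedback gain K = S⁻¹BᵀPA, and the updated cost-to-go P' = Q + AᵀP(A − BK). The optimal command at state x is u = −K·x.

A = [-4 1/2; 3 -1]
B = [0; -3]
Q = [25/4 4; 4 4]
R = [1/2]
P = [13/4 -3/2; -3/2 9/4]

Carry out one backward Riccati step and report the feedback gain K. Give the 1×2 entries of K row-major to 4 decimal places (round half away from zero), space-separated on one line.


-1.8434 0.4337

BᵀP = [4.5000 -6.7500]
S = R + BᵀPB = [1/2] + [20.2500] = [20.7500]
BᵀPA = [-38.2500 9.0000]
K = S⁻¹·BᵀPA = [-1.8434 0.4337]
A−BK = [-4.0000 0.5000; -2.5301 0.3012]
AᵀP(A−BK) = [37.7410 -4.9096; -4.9096 0.6589]
P' = Q + AᵀP(A−BK) = [43.9910 -0.9096; -0.9096 4.6589]
tr(P') = 48.6498


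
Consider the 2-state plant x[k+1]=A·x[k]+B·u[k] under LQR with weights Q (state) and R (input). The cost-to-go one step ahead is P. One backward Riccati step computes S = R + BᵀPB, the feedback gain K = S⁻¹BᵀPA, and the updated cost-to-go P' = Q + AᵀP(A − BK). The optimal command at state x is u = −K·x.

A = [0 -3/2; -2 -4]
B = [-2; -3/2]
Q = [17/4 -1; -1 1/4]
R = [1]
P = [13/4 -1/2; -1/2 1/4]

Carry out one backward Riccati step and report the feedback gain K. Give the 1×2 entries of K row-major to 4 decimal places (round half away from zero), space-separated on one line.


BᵀP = [-5.7500 0.6250]
S = R + BᵀPB = [1] + [10.5625] = [11.5625]
BᵀPA = [-1.2500 6.1250]
K = S⁻¹·BᵀPA = [-0.1081 0.5297]
A−BK = [-0.2162 -0.4405; -2.1622 -3.2054]
AᵀP(A−BK) = [0.8649 1.1622; 1.1622 2.0679]
P' = Q + AᵀP(A−BK) = [5.1149 0.1622; 0.1622 2.3179]
tr(P') = 7.4328

-0.1081 0.5297


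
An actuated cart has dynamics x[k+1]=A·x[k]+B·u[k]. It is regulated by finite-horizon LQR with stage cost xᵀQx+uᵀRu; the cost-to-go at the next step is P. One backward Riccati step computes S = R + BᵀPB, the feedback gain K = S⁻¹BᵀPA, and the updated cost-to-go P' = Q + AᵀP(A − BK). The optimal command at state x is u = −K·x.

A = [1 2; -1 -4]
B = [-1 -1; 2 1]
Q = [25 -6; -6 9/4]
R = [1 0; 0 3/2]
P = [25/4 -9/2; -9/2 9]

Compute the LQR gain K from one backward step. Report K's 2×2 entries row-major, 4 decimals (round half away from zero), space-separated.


-0.3722 -1.6615 -0.3961 -0.4963

BᵀP = [-15.2500 22.5000; -10.7500 13.5000]
S = R + BᵀPB = [1 0; 0 3/2] + [60.2500 37.7500; 37.7500 24.2500] = [61.2500 37.7500; 37.7500 25.7500]
BᵀPA = [-37.7500 -120.5000; -24.2500 -75.5000]
K = S⁻¹·BᵀPA = [-0.3722 -1.6615; -0.3961 -0.4963]
A−BK = [0.2317 -0.1578; 0.1405 -0.1808]
AᵀP(A−BK) = [0.5941 0.7445; 0.7445 3.3229]
P' = Q + AᵀP(A−BK) = [25.5941 -5.2555; -5.2555 5.5729]
tr(P') = 31.1670


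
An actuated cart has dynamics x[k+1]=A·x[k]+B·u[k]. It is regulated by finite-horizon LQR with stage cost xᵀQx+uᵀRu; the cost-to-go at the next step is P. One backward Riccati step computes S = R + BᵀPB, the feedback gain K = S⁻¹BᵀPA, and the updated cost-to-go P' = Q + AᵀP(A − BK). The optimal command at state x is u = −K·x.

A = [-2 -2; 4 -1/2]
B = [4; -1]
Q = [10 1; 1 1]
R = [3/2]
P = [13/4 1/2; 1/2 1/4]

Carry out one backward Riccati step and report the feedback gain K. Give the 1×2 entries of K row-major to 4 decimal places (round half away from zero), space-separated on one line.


BᵀP = [12.5000 1.7500]
S = R + BᵀPB = [3/2] + [48.2500] = [49.7500]
BᵀPA = [-18.0000 -25.8750]
K = S⁻¹·BᵀPA = [-0.3618 -0.5201]
A−BK = [-0.5528 0.0804; 3.6382 -1.0201]
AᵀP(A−BK) = [2.4874 -0.3618; -0.3618 0.6049]
P' = Q + AᵀP(A−BK) = [12.4874 0.6382; 0.6382 1.6049]
tr(P') = 14.0923

-0.3618 -0.5201


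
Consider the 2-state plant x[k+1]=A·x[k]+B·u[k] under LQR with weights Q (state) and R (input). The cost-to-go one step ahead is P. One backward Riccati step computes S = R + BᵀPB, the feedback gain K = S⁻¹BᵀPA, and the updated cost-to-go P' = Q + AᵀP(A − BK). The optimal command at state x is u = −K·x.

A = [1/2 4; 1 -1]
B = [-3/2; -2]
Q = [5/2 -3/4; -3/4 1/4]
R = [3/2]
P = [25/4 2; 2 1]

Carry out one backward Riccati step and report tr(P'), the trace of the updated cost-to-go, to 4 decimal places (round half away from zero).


13.4579

BᵀP = [-13.3750 -5.0000]
S = R + BᵀPB = [3/2] + [30.0625] = [31.5625]
BᵀPA = [-11.6875 -48.5000]
K = S⁻¹·BᵀPA = [-0.3703 -1.5366]
A−BK = [-0.0554 1.6950; 0.2594 -4.0733]
AᵀP(A−BK) = [0.2347 0.5406; 0.5406 10.4733]
P' = Q + AᵀP(A−BK) = [2.7347 -0.2094; -0.2094 10.7233]
tr(P') = 13.4579


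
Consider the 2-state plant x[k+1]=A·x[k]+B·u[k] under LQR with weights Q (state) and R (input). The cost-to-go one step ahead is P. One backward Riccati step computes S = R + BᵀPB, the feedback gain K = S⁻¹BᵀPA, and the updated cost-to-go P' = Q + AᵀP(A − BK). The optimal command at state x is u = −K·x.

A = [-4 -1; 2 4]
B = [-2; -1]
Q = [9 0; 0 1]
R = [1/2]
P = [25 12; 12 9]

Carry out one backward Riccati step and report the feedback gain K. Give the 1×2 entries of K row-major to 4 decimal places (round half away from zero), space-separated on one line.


1.1556 -0.4444

BᵀP = [-62.0000 -33.0000]
S = R + BᵀPB = [1/2] + [157.0000] = [157.5000]
BᵀPA = [182.0000 -70.0000]
K = S⁻¹·BᵀPA = [1.1556 -0.4444]
A−BK = [-1.6889 -1.8889; 3.1556 3.5556]
AᵀP(A−BK) = [33.6889 36.8889; 36.8889 41.8889]
P' = Q + AᵀP(A−BK) = [42.6889 36.8889; 36.8889 42.8889]
tr(P') = 85.5778


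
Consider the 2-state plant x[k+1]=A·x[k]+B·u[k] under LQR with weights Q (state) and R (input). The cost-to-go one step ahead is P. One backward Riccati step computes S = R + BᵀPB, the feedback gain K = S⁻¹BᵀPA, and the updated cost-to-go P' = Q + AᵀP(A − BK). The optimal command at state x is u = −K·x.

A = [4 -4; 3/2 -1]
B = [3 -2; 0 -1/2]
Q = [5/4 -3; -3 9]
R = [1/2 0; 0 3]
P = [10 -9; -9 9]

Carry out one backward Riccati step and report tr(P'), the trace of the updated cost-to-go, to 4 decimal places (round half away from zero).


13.6992

BᵀP = [30.0000 -27.0000; -15.5000 13.5000]
S = R + BᵀPB = [1/2 0; 0 3] + [90.0000 -46.5000; -46.5000 24.2500] = [90.5000 -46.5000; -46.5000 27.2500]
BᵀPA = [79.5000 -93.0000; -41.7500 48.5000]
K = S⁻¹·BᵀPA = [0.7404 -0.9181; -0.2686 0.2131]
A−BK = [1.2415 -0.8194; 1.3657 -0.8935]
AᵀP(A−BK) = [2.1707 -1.6117; -1.6117 1.2785]
P' = Q + AᵀP(A−BK) = [3.4207 -4.6117; -4.6117 10.2785]
tr(P') = 13.6992


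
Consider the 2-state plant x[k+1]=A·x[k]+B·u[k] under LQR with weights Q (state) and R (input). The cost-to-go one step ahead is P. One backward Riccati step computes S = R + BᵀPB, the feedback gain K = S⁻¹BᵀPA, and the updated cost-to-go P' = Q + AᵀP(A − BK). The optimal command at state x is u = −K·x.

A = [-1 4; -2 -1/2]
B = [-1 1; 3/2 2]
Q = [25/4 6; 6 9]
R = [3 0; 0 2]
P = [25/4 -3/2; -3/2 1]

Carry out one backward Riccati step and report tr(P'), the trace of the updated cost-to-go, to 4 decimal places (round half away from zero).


35.1967

BᵀP = [-8.5000 3.0000; 3.2500 0.5000]
S = R + BᵀPB = [3 0; 0 2] + [13.0000 -2.5000; -2.5000 4.2500] = [16.0000 -2.5000; -2.5000 6.2500]
BᵀPA = [2.5000 -35.5000; -4.2500 12.7500]
K = S⁻¹·BᵀPA = [0.0533 -2.0267; -0.6587 1.2293]
A−BK = [-0.2880 0.7440; -0.7627 0.0813]
AᵀP(A−BK) = [1.3173 -2.4587; -2.4587 18.6293]
P' = Q + AᵀP(A−BK) = [7.5673 3.5413; 3.5413 27.6293]
tr(P') = 35.1967


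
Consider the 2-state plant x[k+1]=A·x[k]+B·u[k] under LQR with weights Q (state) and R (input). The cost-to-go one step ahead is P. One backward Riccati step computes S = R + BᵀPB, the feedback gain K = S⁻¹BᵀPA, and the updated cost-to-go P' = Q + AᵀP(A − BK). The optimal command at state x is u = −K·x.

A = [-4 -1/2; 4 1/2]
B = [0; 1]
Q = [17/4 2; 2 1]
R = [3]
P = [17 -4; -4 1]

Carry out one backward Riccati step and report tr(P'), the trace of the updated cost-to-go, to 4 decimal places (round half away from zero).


326.1875

BᵀP = [-4.0000 1.0000]
S = R + BᵀPB = [3] + [1.0000] = [4.0000]
BᵀPA = [20.0000 2.5000]
K = S⁻¹·BᵀPA = [5.0000 0.6250]
A−BK = [-4.0000 -0.5000; -1.0000 -0.1250]
AᵀP(A−BK) = [316.0000 39.5000; 39.5000 4.9375]
P' = Q + AᵀP(A−BK) = [320.2500 41.5000; 41.5000 5.9375]
tr(P') = 326.1875


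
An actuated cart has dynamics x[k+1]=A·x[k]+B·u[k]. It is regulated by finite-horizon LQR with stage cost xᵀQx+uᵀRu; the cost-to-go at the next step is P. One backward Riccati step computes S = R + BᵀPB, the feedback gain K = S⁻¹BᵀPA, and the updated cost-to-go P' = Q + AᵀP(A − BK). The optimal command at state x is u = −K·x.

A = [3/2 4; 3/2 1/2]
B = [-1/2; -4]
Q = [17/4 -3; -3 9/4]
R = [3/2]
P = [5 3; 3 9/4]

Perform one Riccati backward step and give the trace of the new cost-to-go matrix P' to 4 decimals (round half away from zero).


22.3368

BᵀP = [-14.5000 -10.5000]
S = R + BᵀPB = [3/2] + [49.2500] = [50.7500]
BᵀPA = [-37.5000 -63.2500]
K = S⁻¹·BᵀPA = [-0.7389 -1.2463]
A−BK = [1.1305 3.3768; -1.4557 -4.4852]
AᵀP(A−BK) = [2.1031 5.2010; 5.2010 13.7337]
P' = Q + AᵀP(A−BK) = [6.3531 2.2010; 2.2010 15.9837]
tr(P') = 22.3368


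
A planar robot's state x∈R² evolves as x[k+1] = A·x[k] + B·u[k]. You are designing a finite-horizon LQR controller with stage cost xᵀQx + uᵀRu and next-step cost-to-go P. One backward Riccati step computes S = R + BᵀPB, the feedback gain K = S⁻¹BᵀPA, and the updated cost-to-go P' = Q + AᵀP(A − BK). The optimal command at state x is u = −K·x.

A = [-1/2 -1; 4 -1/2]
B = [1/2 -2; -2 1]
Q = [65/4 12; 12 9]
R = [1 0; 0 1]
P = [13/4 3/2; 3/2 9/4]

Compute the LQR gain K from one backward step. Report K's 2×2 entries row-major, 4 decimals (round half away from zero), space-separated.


BᵀP = [-1.3750 -3.7500; -5.0000 -0.7500]
S = R + BᵀPB = [1 0; 0 1] + [6.8125 -1.0000; -1.0000 9.2500] = [7.8125 -1.0000; -1.0000 10.2500]
BᵀPA = [-14.3125 3.2500; -0.5000 5.3750]
K = S⁻¹·BᵀPA = [-1.8615 0.4892; -0.2304 0.5721]
A−BK = [-0.0300 -0.1004; 0.5074 -0.0937]
AᵀP(A−BK) = [4.0547 -1.2118; -1.2118 0.6474]
P' = Q + AᵀP(A−BK) = [20.3047 10.7882; 10.7882 9.6474]
tr(P') = 29.9521

-1.8615 0.4892 -0.2304 0.5721


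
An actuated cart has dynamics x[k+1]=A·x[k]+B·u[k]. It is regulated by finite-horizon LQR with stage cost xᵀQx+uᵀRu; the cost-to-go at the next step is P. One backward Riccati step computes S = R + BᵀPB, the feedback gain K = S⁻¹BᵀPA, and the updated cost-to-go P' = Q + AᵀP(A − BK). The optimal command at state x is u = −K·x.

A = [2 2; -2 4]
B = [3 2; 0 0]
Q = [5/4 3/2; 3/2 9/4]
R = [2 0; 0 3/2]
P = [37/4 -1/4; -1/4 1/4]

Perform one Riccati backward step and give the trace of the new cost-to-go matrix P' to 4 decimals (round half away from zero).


BᵀP = [27.7500 -0.7500; 18.5000 -0.5000]
S = R + BᵀPB = [2 0; 0 3/2] + [83.2500 55.5000; 55.5000 37.0000] = [85.2500 55.5000; 55.5000 38.5000]
BᵀPA = [57.0000 52.5000; 38.0000 35.0000]
K = S⁻¹·BᵀPA = [0.4235 0.3901; 0.3765 0.3467]
A−BK = [-0.0235 0.1362; -2.0000 4.0000]
AᵀP(A−BK) = [1.5529 -1.4118; -1.4118 4.3839]
P' = Q + AᵀP(A−BK) = [2.8029 0.0882; 0.0882 6.6339]
tr(P') = 9.4368

9.4368


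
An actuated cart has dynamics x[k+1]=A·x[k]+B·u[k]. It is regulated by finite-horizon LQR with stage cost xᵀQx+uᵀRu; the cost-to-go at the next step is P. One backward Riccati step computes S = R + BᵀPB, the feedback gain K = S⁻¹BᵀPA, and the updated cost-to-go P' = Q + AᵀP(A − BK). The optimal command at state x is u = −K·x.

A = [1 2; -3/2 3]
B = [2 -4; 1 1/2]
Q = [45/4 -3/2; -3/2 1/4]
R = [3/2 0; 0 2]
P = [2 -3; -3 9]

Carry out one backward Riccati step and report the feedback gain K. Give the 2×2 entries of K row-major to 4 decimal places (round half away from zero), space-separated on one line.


-0.8280 1.9748 -0.7527 0.7344

BᵀP = [1.0000 3.0000; -9.5000 16.5000]
S = R + BᵀPB = [3/2 0; 0 2] + [5.0000 -2.5000; -2.5000 46.2500] = [6.5000 -2.5000; -2.5000 48.2500]
BᵀPA = [-3.5000 11.0000; -34.2500 30.5000]
K = S⁻¹·BᵀPA = [-0.8280 1.9748; -0.7527 0.7344]
A−BK = [-0.3550 0.9882; -0.2956 0.6580]
AᵀP(A−BK) = [2.5706 -4.4335; -4.4335 8.8768]
P' = Q + AᵀP(A−BK) = [13.8206 -5.9335; -5.9335 9.1268]
tr(P') = 22.9473


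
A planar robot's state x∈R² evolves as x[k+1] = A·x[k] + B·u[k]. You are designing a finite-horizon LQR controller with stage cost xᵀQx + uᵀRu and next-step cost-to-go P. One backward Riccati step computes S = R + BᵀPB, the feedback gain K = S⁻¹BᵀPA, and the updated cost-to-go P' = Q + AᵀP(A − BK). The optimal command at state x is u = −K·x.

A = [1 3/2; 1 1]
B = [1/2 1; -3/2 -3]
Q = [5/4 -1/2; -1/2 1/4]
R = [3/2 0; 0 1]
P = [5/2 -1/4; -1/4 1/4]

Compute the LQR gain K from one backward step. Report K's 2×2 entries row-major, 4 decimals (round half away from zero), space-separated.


BᵀP = [1.6250 -0.5000; 3.2500 -1.0000]
S = R + BᵀPB = [3/2 0; 0 1] + [1.5625 3.1250; 3.1250 6.2500] = [3.0625 3.1250; 3.1250 7.2500]
BᵀPA = [1.1250 1.9375; 2.2500 3.8750]
K = S⁻¹·BᵀPA = [0.0905 0.1558; 0.2714 0.4673]
A−BK = [0.6834 0.9548; 1.9497 2.6357]
AᵀP(A−BK) = [1.5377 2.1482; 2.1482 3.0122]
P' = Q + AᵀP(A−BK) = [2.7877 1.6482; 1.6482 3.2622]
tr(P') = 6.0499

0.0905 0.1558 0.2714 0.4673


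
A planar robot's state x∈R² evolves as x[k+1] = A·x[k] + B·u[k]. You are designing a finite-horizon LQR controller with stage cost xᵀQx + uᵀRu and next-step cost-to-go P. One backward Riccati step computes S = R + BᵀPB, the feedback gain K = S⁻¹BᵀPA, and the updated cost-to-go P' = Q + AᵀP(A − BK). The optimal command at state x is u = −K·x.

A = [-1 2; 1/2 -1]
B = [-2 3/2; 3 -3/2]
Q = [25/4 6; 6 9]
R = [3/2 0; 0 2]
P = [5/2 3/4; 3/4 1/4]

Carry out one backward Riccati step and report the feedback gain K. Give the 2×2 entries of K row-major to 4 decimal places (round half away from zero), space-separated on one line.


BᵀP = [-2.7500 -0.7500; 2.6250 0.7500]
S = R + BᵀPB = [3/2 0; 0 2] + [3.2500 -3.0000; -3.0000 2.8125] = [4.7500 -3.0000; -3.0000 4.8125]
BᵀPA = [2.3750 -4.7500; -2.2500 4.5000]
K = S⁻¹·BᵀPA = [0.3377 -0.6753; -0.2570 0.5141]
A−BK = [0.0609 -0.1218; -0.8985 1.7971]
AᵀP(A−BK) = [0.4322 -0.8644; -0.8644 1.7289]
P' = Q + AᵀP(A−BK) = [6.6822 5.1356; 5.1356 10.7289]
tr(P') = 17.4111

0.3377 -0.6753 -0.2570 0.5141


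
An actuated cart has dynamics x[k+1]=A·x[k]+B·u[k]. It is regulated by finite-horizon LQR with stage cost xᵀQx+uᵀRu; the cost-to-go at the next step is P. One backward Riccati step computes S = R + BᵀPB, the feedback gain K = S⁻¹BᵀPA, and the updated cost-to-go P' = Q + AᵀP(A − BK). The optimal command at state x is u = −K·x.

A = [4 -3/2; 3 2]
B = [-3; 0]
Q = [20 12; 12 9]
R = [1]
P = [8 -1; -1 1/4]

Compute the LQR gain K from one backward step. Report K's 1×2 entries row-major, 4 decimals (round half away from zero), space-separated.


BᵀP = [-24.0000 3.0000]
S = R + BᵀPB = [1] + [72.0000] = [73.0000]
BᵀPA = [-87.0000 42.0000]
K = S⁻¹·BᵀPA = [-1.1918 0.5753]
A−BK = [0.4247 0.2260; 3.0000 2.0000]
AᵀP(A−BK) = [2.5651 0.0548; 0.0548 0.8356]
P' = Q + AᵀP(A−BK) = [22.5651 12.0548; 12.0548 9.8356]
tr(P') = 32.4007

-1.1918 0.5753
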